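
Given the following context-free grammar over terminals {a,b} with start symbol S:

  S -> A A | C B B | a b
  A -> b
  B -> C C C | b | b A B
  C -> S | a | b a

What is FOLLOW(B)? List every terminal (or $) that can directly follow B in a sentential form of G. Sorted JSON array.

FIRST sets, iterate to fixpoint:
pass 1:
  A via A→b: +{b}
  B via B→b: +{b}
  C via C→a: +{a}
  C via C→b a: +{b}
  S via S→A A: +{b}
  S via S→C B B: +{a}
  S: {a,b}  A: {b}  B: {b}  C: {a,b}
pass 2:
  B via B→C C C: +{a}
  S: {a,b}  A: {b}  B: {a,b}  C: {a,b}
pass 3: (no change)
  S: {a,b}  A: {b}  B: {a,b}  C: {a,b}

Compute FOLLOW by fixpoint:
initialize: $ ∈ FOLLOW(S)
round 1:
  B→C C C: FOLLOW(C) ⊇ FIRST(C) = {a,b}; new: +{a,b}
  B→b A B: FOLLOW(A) ⊇ FIRST(B) = {a,b}; new: +{a,b}
  C→S: FOLLOW(S) ⊇ FOLLOW(C) ⊇ {a,b}; new: +{a,b}
  S→A A: FOLLOW(A) ⊇ FOLLOW(S) ⊇ {$,a,b}; new: +{$}
  S→C B B: FOLLOW(B) ⊇ FIRST(B) = {a,b}; new: +{a,b}
  S→C B B: FOLLOW(B) ⊇ FOLLOW(S) ⊇ {$,a,b}; new: +{$}
  S: {$,a,b}  A: {$,a,b}  B: {$,a,b}  C: {a,b}
round 2:
  B→C C C: FOLLOW(C) ⊇ FOLLOW(B) ⊇ {$,a,b}; new: +{$}
  S: {$,a,b}  A: {$,a,b}  B: {$,a,b}  C: {$,a,b}
round 3: (no change)
  S: {$,a,b}  A: {$,a,b}  B: {$,a,b}  C: {$,a,b}

FOLLOW(B) = ["$", "a", "b"]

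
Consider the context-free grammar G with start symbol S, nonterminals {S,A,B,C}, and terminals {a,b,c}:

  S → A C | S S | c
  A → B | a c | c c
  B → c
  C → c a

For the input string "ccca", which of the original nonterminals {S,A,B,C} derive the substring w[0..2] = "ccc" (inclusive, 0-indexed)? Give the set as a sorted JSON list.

CNF form of G:
  S -> A C | S S | c
  A -> T0 T1 | T1 T1 | c
  B -> c
  C -> T1 T0
  T0 -> a
  T1 -> c

Fill CYK table bottom-up — only the sub-triangle for w[0..2]:
  [0..0]={A,B,S,T1}  "c"  orig:{A,B,S}
  [1..1]={A,B,S,T1}  "c"  orig:{A,B,S}
  [2..2]={A,B,S,T1}  "c"  orig:{A,B,S}
  [0..1]={A,S}  "cc"
  [1..2]={A,S}  "cc"
  [0..2]={S}  "ccc"

Original NTs in T[0,2] deriving "ccc": ["S"]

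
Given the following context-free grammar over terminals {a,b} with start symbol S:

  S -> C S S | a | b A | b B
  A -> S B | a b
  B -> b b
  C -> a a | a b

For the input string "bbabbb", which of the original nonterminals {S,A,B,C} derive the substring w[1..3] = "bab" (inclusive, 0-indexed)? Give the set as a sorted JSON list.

Convert to CNF:
  S -> C X2 | T1 A | T1 B | a
  A -> S B | T0 T1
  B -> T1 T1
  C -> T0 T0 | T0 T1
  T0 -> a
  T1 -> b
  X2 -> S S

CYK fill, restricted to cells inside w[1..3]:
  T[1,1] 'b' = {T1}  orig:{}
  T[2,2] 'a' = {S,T0}  orig:{S}
  T[3,3] 'b' = {T1}  orig:{}
  T[1,2] 'ba' = ∅
  T[2,3] 'ab' = {A,C}
  T[1,3] 'bab' = {S}

Original NTs in T[1,3] deriving "bab": ["S"]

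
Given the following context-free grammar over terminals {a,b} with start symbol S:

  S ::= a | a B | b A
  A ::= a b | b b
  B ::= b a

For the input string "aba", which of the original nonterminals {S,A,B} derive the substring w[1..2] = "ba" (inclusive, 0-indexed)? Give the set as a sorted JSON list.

CNF form of G:
  S -> T0 B | T1 A | a
  A -> T0 T1 | T1 T1
  B -> T1 T0
  T0 -> a
  T1 -> b

Fill CYK table bottom-up — only the sub-triangle for w[1..2]:
  T[1,1] 'b' = {T1}  orig:{}
  T[2,2] 'a' = {S,T0}  orig:{S}
  T[1,2] 'ba' = {B}

Original NTs in T[1,2] deriving "ba": ["B"]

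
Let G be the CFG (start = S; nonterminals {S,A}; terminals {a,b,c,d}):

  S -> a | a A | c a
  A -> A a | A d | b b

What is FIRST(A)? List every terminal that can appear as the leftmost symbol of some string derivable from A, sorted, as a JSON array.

Compute FIRST by fixpoint:
pass 1:
  A via A→b b: +{b}
  S via S→a: +{a}
  S via S→c a: +{c}
  S: {a,c}  A: {b}
pass 2: (stable)
  S: {a,c}  A: {b}

FIRST(A) = ["b"]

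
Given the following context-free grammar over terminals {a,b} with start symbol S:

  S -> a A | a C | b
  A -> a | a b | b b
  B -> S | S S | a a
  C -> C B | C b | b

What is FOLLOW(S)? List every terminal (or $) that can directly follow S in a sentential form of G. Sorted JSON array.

Compute FIRST by fixpoint:
pass 1:
  A via A→a: +{a}
  A via A→b b: +{b}
  B via B→a a: +{a}
  C via C→b: +{b}
  S via S→a A: +{a}
  S via S→b: +{b}
  S: {a,b}  A: {a,b}  B: {a}  C: {b}
pass 2:
  B via B→S: +{b}
  S: {a,b}  A: {a,b}  B: {a,b}  C: {b}
pass 3: (no change)
  S: {a,b}  A: {a,b}  B: {a,b}  C: {b}

FOLLOW iteration:
initialize: $ ∈ FOLLOW(S)
[1]
  B→S S: FOLLOW(S) ⊇ FIRST(S) = {a,b}; new: +{a,b}
  C→C B: FOLLOW(C) ⊇ FIRST(B) = {a,b}; new: +{a,b}
  C→C B: FOLLOW(B) ⊇ FOLLOW(C) ⊇ {a,b}; new: +{a,b}
  S→a A: FOLLOW(A) ⊇ FOLLOW(S) ⊇ {$,a,b}; new: +{$,a,b}
  S→a C: FOLLOW(C) ⊇ FOLLOW(S) ⊇ {$,a,b}; new: +{$}
  S: {$,a,b}  A: {$,a,b}  B: {a,b}  C: {$,a,b}
[2]
  C→C B: FOLLOW(B) ⊇ FOLLOW(C) ⊇ {$,a,b}; new: +{$}
  S: {$,a,b}  A: {$,a,b}  B: {$,a,b}  C: {$,a,b}
[3] (stable)
  S: {$,a,b}  A: {$,a,b}  B: {$,a,b}  C: {$,a,b}

FOLLOW(S) = ["$", "a", "b"]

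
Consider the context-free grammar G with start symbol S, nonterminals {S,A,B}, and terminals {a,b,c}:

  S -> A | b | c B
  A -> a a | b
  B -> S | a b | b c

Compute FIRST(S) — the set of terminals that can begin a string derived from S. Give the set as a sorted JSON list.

FIRST iteration:
round 1:
  A via A→a a: +{a}
  A via A→b: +{b}
  B via B→a b: +{a}
  B via B→b c: +{b}
  S via S→A: +{a,b}
  S via S→c B: +{c}
  S: {a,b,c}  A: {a,b}  B: {a,b}
round 2:
  B via B→S: +{c}
  S: {a,b,c}  A: {a,b}  B: {a,b,c}
round 3: (stable)
  S: {a,b,c}  A: {a,b}  B: {a,b,c}

FIRST(S) = ["a", "b", "c"]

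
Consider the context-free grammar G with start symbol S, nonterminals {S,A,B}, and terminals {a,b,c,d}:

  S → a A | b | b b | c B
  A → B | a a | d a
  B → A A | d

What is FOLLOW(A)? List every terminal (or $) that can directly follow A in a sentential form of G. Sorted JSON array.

FIRST iteration:
iter 1:
  A via A→a a: +{a}
  A via A→d a: +{d}
  B via B→A A: +{a,d}
  S via S→a A: +{a}
  S via S→b: +{b}
  S via S→c B: +{c}
  S: {a,b,c}  A: {a,d}  B: {a,d}
iter 2: — fixpoint
  S: {a,b,c}  A: {a,d}  B: {a,d}

FOLLOW iteration:
FOLLOW(S) := {$}
round 1:
  B→A A: FOLLOW(A) ⊇ FIRST(A) = {a,d}; new: +{a,d}
  S→a A: FOLLOW(A) ⊇ FOLLOW(S) ⊇ {$}; new: +{$}
  S→c B: FOLLOW(B) ⊇ FOLLOW(S) ⊇ {$}; new: +{$}
  FOLLOW(S)={$}  FOLLOW(A)={$,a,d}  FOLLOW(B)={$}
round 2:
  A→B: FOLLOW(B) ⊇ FOLLOW(A) ⊇ {$,a,d}; new: +{a,d}
  FOLLOW(S)={$}  FOLLOW(A)={$,a,d}  FOLLOW(B)={$,a,d}
round 3: done
  FOLLOW(S)={$}  FOLLOW(A)={$,a,d}  FOLLOW(B)={$,a,d}

FOLLOW(A) = ["$", "a", "d"]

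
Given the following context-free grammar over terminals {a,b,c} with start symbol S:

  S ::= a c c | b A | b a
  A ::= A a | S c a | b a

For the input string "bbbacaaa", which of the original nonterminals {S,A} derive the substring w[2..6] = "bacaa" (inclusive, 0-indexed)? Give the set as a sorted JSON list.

CNF form of G:
  S -> T0 X4 | T2 A | T2 T0
  A -> A T0 | S X3 | T2 T0
  T0 -> a
  T1 -> c
  T2 -> b
  X3 -> T1 T0
  X4 -> T1 T1

CYK fill — only the sub-triangle for w[2..6]:
  T[2,2] 'b' = {T2}  orig:{}
  T[3,3] 'a' = {T0}  orig:{}
  T[4,4] 'c' = {T1}  orig:{}
  T[5,5] 'a' = {T0}  orig:{}
  T[6,6] 'a' = {T0}  orig:{}
  T[2,3] 'ba' = {A,S}
  T[3,4] 'ac' = ∅
  T[4,5] 'ca' = {X3}  orig:{}
  T[5,6] 'aa' = ∅
  T[2,4] 'bac' = ∅
  T[3,5] 'aca' = ∅
  T[4,6] 'caa' = ∅
  T[2,5] 'baca' = {A}
  T[3,6] 'acaa' = ∅
  T[2,6] 'bacaa' = {A}

Original NTs in T[2,6] deriving "bacaa": ["A"]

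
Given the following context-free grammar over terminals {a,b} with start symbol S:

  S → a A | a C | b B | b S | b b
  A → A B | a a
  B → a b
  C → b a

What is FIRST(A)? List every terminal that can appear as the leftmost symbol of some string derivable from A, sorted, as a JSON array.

FIRST iteration:
pass 1:
  A via A→a a: +{a}
  B via B→a b: +{a}
  C via C→b a: +{b}
  S via S→a A: +{a}
  S via S→b B: +{b}
  S: {a,b}  A: {a}  B: {a}  C: {b}
pass 2: — fixpoint
  S: {a,b}  A: {a}  B: {a}  C: {b}

FIRST(A) = ["a"]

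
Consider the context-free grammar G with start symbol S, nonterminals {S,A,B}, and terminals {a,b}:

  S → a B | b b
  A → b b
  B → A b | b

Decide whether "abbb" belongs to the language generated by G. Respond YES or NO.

CNF form of G:
  S -> T0 T0 | T1 B
  A -> T0 T0
  B -> A T0 | b
  T0 -> b
  T1 -> a

CYK table (by increasing span):
  T[0,0] 'a' = {T1}  orig:{}
  T[1,1] 'b' = {B,T0}  orig:{B}
  T[2,2] 'b' = {B,T0}  orig:{B}
  T[3,3] 'b' = {B,T0}  orig:{B}
  T[0,1] 'ab' = {S}
  T[1,2] 'bb' = {A,S}
  T[2,3] 'bb' = {A,S}
  T[0,2] 'abb' = ∅
  T[1,3] 'bbb' = {B}
  T[0,3] 'abbb' = {S}

S ∈ T[0,3] ⇒ YES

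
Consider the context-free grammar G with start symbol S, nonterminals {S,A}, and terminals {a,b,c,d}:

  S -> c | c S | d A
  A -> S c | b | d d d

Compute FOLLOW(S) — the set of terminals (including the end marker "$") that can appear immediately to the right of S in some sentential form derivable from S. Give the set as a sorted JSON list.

Compute FIRST by fixpoint:
iter 1:
  A via A→b: +{b}
  A via A→d d d: +{d}
  S via S→c: +{c}
  S via S→d A: +{d}
  S: {c,d}  A: {b,d}
iter 2:
  A via A→S c: +{c}
  S: {c,d}  A: {b,c,d}
iter 3: done
  S: {c,d}  A: {b,c,d}

FOLLOW sets:
seed FOLLOW(S) with $
[1]
  A→S c: FOLLOW(S) ⊇ FIRST(c) = {c}; new: +{c}
  S→d A: FOLLOW(A) ⊇ FOLLOW(S) ⊇ {$,c}; new: +{$,c}
  FOLLOW(S)={$,c}  FOLLOW(A)={$,c}
[2] — fixpoint
  FOLLOW(S)={$,c}  FOLLOW(A)={$,c}

FOLLOW(S) = ["$", "c"]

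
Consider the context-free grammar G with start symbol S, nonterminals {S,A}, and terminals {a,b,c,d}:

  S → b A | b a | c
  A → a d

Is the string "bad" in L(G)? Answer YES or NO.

CNF form of G:
  S -> T2 A | T2 T0 | c
  A -> T0 T1
  T0 -> a
  T1 -> d
  T2 -> b

CYK fill:
  T[0,0] 'b' = {T2}  orig:{}
  T[1,1] 'a' = {T0}  orig:{}
  T[2,2] 'd' = {T1}  orig:{}
  T[0,1] 'ba' = {S}
  T[1,2] 'ad' = {A}
  T[0,2] 'bad' = {S}

S ∈ T[0,2] ⇒ YES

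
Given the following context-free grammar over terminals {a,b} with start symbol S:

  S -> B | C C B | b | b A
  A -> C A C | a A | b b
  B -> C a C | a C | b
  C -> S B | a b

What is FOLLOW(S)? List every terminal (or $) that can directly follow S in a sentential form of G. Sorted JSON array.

FIRST iteration:
pass 1:
  A via A→a A: +{a}
  A via A→b b: +{b}
  B via B→a C: +{a}
  B via B→b: +{b}
  C via C→a b: +{a}
  S via S→B: +{a,b}
  FIRST(S)={a,b}  FIRST(A)={a,b}  FIRST(B)={a,b}  FIRST(C)={a}
pass 2:
  C via C→S B: +{b}
  FIRST(S)={a,b}  FIRST(A)={a,b}  FIRST(B)={a,b}  FIRST(C)={a,b}
pass 3: done
  FIRST(S)={a,b}  FIRST(A)={a,b}  FIRST(B)={a,b}  FIRST(C)={a,b}

Compute FOLLOW by fixpoint:
FOLLOW(S) := {$}
round 1:
  A→C A C: FOLLOW(C) ⊇ FIRST(A) = {a,b}; new: +{a,b}
  A→C A C: FOLLOW(A) ⊇ FIRST(C) = {a,b}; new: +{a,b}
  C→S B: FOLLOW(S) ⊇ FIRST(B) = {a,b}; new: +{a,b}
  C→S B: FOLLOW(B) ⊇ FOLLOW(C) ⊇ {a,b}; new: +{a,b}
  S→B: FOLLOW(B) ⊇ FOLLOW(S) ⊇ {$,a,b}; new: +{$}
  S→b A: FOLLOW(A) ⊇ FOLLOW(S) ⊇ {$,a,b}; new: +{$}
  FOLLOW[S]={$,a,b}  FOLLOW[A]={$,a,b}  FOLLOW[B]={$,a,b}  FOLLOW[C]={a,b}
round 2:
  A→C A C: FOLLOW(C) ⊇ FOLLOW(A) ⊇ {$,a,b}; new: +{$}
  FOLLOW[S]={$,a,b}  FOLLOW[A]={$,a,b}  FOLLOW[B]={$,a,b}  FOLLOW[C]={$,a,b}
round 3: (stable)
  FOLLOW[S]={$,a,b}  FOLLOW[A]={$,a,b}  FOLLOW[B]={$,a,b}  FOLLOW[C]={$,a,b}

FOLLOW(S) = ["$", "a", "b"]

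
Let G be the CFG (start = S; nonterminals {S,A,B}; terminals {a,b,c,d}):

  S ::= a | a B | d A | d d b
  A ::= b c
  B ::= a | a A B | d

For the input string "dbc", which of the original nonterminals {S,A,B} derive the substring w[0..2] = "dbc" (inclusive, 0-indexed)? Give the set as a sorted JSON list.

CNF form of G:
  S -> T2 B | T3 A | T3 X5 | a
  A -> T0 T1
  B -> T2 X4 | a | d
  T0 -> b
  T1 -> c
  T2 -> a
  T3 -> d
  X4 -> A B
  X5 -> T3 T0

CYK table (by increasing span) (cells [i..j] with 0 ≤ i ≤ j ≤ 2 only):
  T[0,0] 'd' = {B,T3}  orig:{B}
  T[1,1] 'b' = {T0}  orig:{}
  T[2,2] 'c' = {T1}  orig:{}
  T[0,1] 'db' = {X5}  orig:{}
  T[1,2] 'bc' = {A}
  T[0,2] 'dbc' = {S}

Original NTs in T[0,2] deriving "dbc": ["S"]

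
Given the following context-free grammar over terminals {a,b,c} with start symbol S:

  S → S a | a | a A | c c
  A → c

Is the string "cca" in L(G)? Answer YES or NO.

Convert to CNF:
  S -> S T0 | T0 A | T1 T1 | a
  A -> c
  T0 -> a
  T1 -> c

Fill CYK table bottom-up:
  cell(0,0) c: {A,T1}  orig:{A}
  cell(1,1) c: {A,T1}  orig:{A}
  cell(2,2) a: {S,T0}  orig:{S}
  cell(0,1) cc: {S}
  cell(1,2) ca: ∅
  cell(0,2) cca: {S}

S ∈ T[0,2] ⇒ YES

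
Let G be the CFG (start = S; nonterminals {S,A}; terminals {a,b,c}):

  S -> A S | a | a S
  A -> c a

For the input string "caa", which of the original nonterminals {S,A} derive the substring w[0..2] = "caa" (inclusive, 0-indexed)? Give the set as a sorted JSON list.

Convert to CNF:
  S -> A S | T1 S | a
  A -> T0 T1
  T0 -> c
  T1 -> a

CYK table (by increasing span) (cells [i..j] with 0 ≤ i ≤ j ≤ 2 only):
  [0..0]={T0}  "c"  orig:{}
  [1..1]={S,T1}  "a"  orig:{S}
  [2..2]={S,T1}  "a"  orig:{S}
  [0..1]={A}  "ca"
  [1..2]={S}  "aa"
  [0..2]={S}  "caa"

Original NTs in T[0,2] deriving "caa": ["S"]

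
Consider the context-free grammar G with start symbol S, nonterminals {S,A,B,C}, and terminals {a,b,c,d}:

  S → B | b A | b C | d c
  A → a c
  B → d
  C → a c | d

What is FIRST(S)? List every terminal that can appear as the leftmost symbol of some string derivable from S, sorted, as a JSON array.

FIRST iteration:
iter 1:
  A via A→a c: +{a}
  B via B→d: +{d}
  C via C→a c: +{a}
  C via C→d: +{d}
  S via S→B: +{d}
  S via S→b A: +{b}
  FIRST(S)={b,d}  FIRST(A)={a}  FIRST(B)={d}  FIRST(C)={a,d}
iter 2: (stable)
  FIRST(S)={b,d}  FIRST(A)={a}  FIRST(B)={d}  FIRST(C)={a,d}

FIRST(S) = ["b", "d"]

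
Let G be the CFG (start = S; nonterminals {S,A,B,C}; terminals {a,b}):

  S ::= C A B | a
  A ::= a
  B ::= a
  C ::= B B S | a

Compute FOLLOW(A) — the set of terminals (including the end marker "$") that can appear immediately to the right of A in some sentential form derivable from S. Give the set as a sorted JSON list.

Compute FIRST by fixpoint:
pass 1:
  A via A→a: +{a}
  B via B→a: +{a}
  C via C→B B S: +{a}
  S via S→C A B: +{a}
  FIRST[S]={a}  FIRST[A]={a}  FIRST[B]={a}  FIRST[C]={a}
pass 2: (stable)
  FIRST[S]={a}  FIRST[A]={a}  FIRST[B]={a}  FIRST[C]={a}

FOLLOW sets:
seed FOLLOW(S) with $
[1]
  C→B B S: FOLLOW(B) ⊇ FIRST(B) = {a}; new: +{a}
  S→C A B: FOLLOW(C) ⊇ FIRST(A) = {a}; new: +{a}
  S→C A B: FOLLOW(A) ⊇ FIRST(B) = {a}; new: +{a}
  S→C A B: FOLLOW(B) ⊇ FOLLOW(S) ⊇ {$}; new: +{$}
  S: {$}  A: {a}  B: {$,a}  C: {a}
[2]
  C→B B S: FOLLOW(S) ⊇ FOLLOW(C) ⊇ {a}; new: +{a}
  S: {$,a}  A: {a}  B: {$,a}  C: {a}
[3] (stable)
  S: {$,a}  A: {a}  B: {$,a}  C: {a}

FOLLOW(A) = ["a"]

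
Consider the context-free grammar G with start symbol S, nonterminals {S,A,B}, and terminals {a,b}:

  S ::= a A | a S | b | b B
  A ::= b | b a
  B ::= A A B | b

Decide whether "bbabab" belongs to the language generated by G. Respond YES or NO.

CNF form of G:
  S -> T0 B | T1 A | T1 S | b
  A -> T0 T1 | b
  B -> A X2 | b
  T0 -> b
  T1 -> a
  X2 -> A B

CYK table (by increasing span):
  [0..0]={A,B,S,T0}  "b"  orig:{A,B,S}
  [1..1]={A,B,S,T0}  "b"  orig:{A,B,S}
  [2..2]={T1}  "a"  orig:{}
  [3..3]={A,B,S,T0}  "b"  orig:{A,B,S}
  [4..4]={T1}  "a"  orig:{}
  [5..5]={A,B,S,T0}  "b"  orig:{A,B,S}
  [0..1]={S,X2}  "bb"  orig:{S}
  [1..2]={A}  "ba"
  [2..3]={S}  "ab"
  [3..4]={A}  "ba"
  [4..5]={S}  "ab"
  [0..2]=∅  "bba"
  [1..3]={X2}  "bab"  orig:{}
  [2..4]={S}  "aba"
  [3..5]={X2}  "bab"  orig:{}
  [0..3]={B}  "bbab"
  [1..4]=∅  "baba"
  [2..5]=∅  "abab"
  [0..4]=∅  "bbaba"
  [1..5]={B}  "babab"
  [0..5]={S,X2}  "bbabab"  orig:{S}

S ∈ T[0,5] ⇒ YES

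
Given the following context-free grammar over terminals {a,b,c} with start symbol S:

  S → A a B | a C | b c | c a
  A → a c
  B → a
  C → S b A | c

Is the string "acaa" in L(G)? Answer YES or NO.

Convert to CNF:
  S -> A X4 | T0 C | T1 T0 | T2 T1
  A -> T0 T1
  B -> a
  C -> S X3 | c
  T0 -> a
  T1 -> c
  T2 -> b
  X3 -> T2 A
  X4 -> T0 B

CYK fill:
  T[0,0] 'a' = {B,T0}  orig:{B}
  T[1,1] 'c' = {C,T1}  orig:{C}
  T[2,2] 'a' = {B,T0}  orig:{B}
  T[3,3] 'a' = {B,T0}  orig:{B}
  T[0,1] 'ac' = {A,S}
  T[1,2] 'ca' = {S}
  T[2,3] 'aa' = {X4}  orig:{}
  T[0,2] 'aca' = ∅
  T[1,3] 'caa' = ∅
  T[0,3] 'acaa' = {S}

S ∈ T[0,3] ⇒ YES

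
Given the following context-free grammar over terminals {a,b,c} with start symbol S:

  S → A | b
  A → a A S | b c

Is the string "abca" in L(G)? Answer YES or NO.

Convert to CNF:
  S -> T0 X4 | T1 T2 | b
  A -> T0 X3 | T1 T2
  T0 -> a
  T1 -> b
  T2 -> c
  X3 -> A S
  X4 -> A S

Fill CYK table bottom-up:
  [0..0]={T0}  "a"  orig:{}
  [1..1]={S,T1}  "b"  orig:{S}
  [2..2]={T2}  "c"  orig:{}
  [3..3]={T0}  "a"  orig:{}
  [0..1]=∅  "ab"
  [1..2]={A,S}  "bc"
  [2..3]=∅  "ca"
  [0..2]=∅  "abc"
  [1..3]=∅  "bca"
  [0..3]=∅  "abca"

S ∉ T[0,3] ⇒ NO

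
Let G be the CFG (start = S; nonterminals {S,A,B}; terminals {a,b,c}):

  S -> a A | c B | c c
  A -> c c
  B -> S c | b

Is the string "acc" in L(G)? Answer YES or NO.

Convert to CNF:
  S -> T0 B | T0 T0 | T1 A
  A -> T0 T0
  B -> S T0 | b
  T0 -> c
  T1 -> a

Fill CYK table bottom-up:
  T[0,0] 'a' = {T1}  orig:{}
  T[1,1] 'c' = {T0}  orig:{}
  T[2,2] 'c' = {T0}  orig:{}
  T[0,1] 'ac' = ∅
  T[1,2] 'cc' = {A,S}
  T[0,2] 'acc' = {S}

S ∈ T[0,2] ⇒ YES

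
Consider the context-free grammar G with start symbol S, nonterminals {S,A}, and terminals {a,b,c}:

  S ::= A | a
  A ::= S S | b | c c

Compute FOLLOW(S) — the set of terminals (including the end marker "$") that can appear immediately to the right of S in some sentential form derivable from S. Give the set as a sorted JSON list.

FIRST iteration:
[1]
  A via A→b: +{b}
  A via A→c c: +{c}
  S via S→A: +{b,c}
  S via S→a: +{a}
  FIRST(S)={a,b,c}  FIRST(A)={b,c}
[2]
  A via A→S S: +{a}
  FIRST(S)={a,b,c}  FIRST(A)={a,b,c}
[3] (stable)
  FIRST(S)={a,b,c}  FIRST(A)={a,b,c}

Compute FOLLOW by fixpoint:
seed FOLLOW(S) with $
pass 1:
  A→S S: FOLLOW(S) ⊇ FIRST(S) = {a,b,c}; new: +{a,b,c}
  S→A: FOLLOW(A) ⊇ FOLLOW(S) ⊇ {$,a,b,c}; new: +{$,a,b,c}
  FOLLOW[S]={$,a,b,c}  FOLLOW[A]={$,a,b,c}
pass 2: (stable)
  FOLLOW[S]={$,a,b,c}  FOLLOW[A]={$,a,b,c}

FOLLOW(S) = ["$", "a", "b", "c"]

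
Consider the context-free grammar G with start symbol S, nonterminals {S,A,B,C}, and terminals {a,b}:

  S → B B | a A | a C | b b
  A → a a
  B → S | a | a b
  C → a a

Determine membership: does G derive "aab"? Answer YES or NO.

Convert to CNF:
  S -> B B | T0 A | T0 C | T1 T1
  A -> T0 T0
  B -> B B | T0 A | T0 C | T0 T1 | T1 T1 | a
  C -> T0 T0
  T0 -> a
  T1 -> b

Fill CYK table bottom-up:
  T[0,0] 'a' = {B,T0}  orig:{B}
  T[1,1] 'a' = {B,T0}  orig:{B}
  T[2,2] 'b' = {T1}  orig:{}
  T[0,1] 'aa' = {A,B,C,S}
  T[1,2] 'ab' = {B}
  T[0,2] 'aab' = {B,S}

S ∈ T[0,2] ⇒ YES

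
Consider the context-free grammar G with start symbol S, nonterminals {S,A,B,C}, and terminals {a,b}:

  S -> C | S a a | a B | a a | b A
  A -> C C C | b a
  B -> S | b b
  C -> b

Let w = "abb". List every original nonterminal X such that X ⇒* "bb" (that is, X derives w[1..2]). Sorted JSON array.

Convert to CNF:
  S -> S X4 | T0 A | T1 B | T1 T1 | b
  A -> C X2 | T0 T1
  B -> S X3 | T0 A | T0 T0 | T1 B | T1 T1 | b
  C -> b
  T0 -> b
  T1 -> a
  X2 -> C C
  X3 -> T1 T1
  X4 -> T1 T1

CYK fill, restricted to cells inside w[1..2]:
  cell(1,1) b: {B,C,S,T0}  orig:{B,C,S}
  cell(2,2) b: {B,C,S,T0}  orig:{B,C,S}
  cell(1,2) bb: {B,X2}  orig:{B}

Original NTs in T[1,2] deriving "bb": ["B"]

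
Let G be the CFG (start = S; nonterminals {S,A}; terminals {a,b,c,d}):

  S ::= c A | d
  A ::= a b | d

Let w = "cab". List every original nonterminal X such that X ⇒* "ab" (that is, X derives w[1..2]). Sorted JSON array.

CNF form of G:
  S -> T2 A | d
  A -> T0 T1 | d
  T0 -> a
  T1 -> b
  T2 -> c

CYK table (by increasing span) (cells [i..j] with 1 ≤ i ≤ j ≤ 2 only):
  cell(1,1) a: {T0}  orig:{}
  cell(2,2) b: {T1}  orig:{}
  cell(1,2) ab: {A}

Original NTs in T[1,2] deriving "ab": ["A"]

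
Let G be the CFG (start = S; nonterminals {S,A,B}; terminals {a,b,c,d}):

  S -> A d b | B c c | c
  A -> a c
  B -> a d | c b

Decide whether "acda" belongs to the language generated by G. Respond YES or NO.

CNF form of G:
  S -> A X4 | B X5 | c
  A -> T0 T1
  B -> T0 T2 | T1 T3
  T0 -> a
  T1 -> c
  T2 -> d
  T3 -> b
  X4 -> T2 T3
  X5 -> T1 T1

Fill CYK table bottom-up:
  cell(0,0) a: {T0}  orig:{}
  cell(1,1) c: {S,T1}  orig:{S}
  cell(2,2) d: {T2}  orig:{}
  cell(3,3) a: {T0}  orig:{}
  cell(0,1) ac: {A}
  cell(1,2) cd: ∅
  cell(2,3) da: ∅
  cell(0,2) acd: ∅
  cell(1,3) cda: ∅
  cell(0,3) acda: ∅

S ∉ T[0,3] ⇒ NO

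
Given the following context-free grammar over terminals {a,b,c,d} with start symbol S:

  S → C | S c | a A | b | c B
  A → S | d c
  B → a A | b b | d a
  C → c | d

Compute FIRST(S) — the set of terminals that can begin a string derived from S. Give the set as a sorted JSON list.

FIRST sets, iterate to fixpoint:
pass 1:
  A via A→d c: +{d}
  B via B→a A: +{a}
  B via B→b b: +{b}
  B via B→d a: +{d}
  C via C→c: +{c}
  C via C→d: +{d}
  S via S→C: +{c,d}
  S via S→a A: +{a}
  S via S→b: +{b}
  FIRST[S]={a,b,c,d}  FIRST[A]={d}  FIRST[B]={a,b,d}  FIRST[C]={c,d}
pass 2:
  A via A→S: +{a,b,c}
  FIRST[S]={a,b,c,d}  FIRST[A]={a,b,c,d}  FIRST[B]={a,b,d}  FIRST[C]={c,d}
pass 3: — fixpoint
  FIRST[S]={a,b,c,d}  FIRST[A]={a,b,c,d}  FIRST[B]={a,b,d}  FIRST[C]={c,d}

FIRST(S) = ["a", "b", "c", "d"]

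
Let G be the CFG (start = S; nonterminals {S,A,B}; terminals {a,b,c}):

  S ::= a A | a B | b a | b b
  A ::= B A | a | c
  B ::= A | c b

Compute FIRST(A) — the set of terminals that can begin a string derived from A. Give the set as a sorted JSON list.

Compute FIRST by fixpoint:
[1]
  A via A→a: +{a}
  A via A→c: +{c}
  B via B→A: +{a,c}
  S via S→a A: +{a}
  S via S→b a: +{b}
  FIRST[S]={a,b}  FIRST[A]={a,c}  FIRST[B]={a,c}
[2] done
  FIRST[S]={a,b}  FIRST[A]={a,c}  FIRST[B]={a,c}

FIRST(A) = ["a", "c"]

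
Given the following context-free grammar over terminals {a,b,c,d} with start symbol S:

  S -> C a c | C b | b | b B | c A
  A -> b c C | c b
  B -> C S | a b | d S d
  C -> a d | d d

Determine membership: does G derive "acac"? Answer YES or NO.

CNF form of G:
  S -> C T0 | C X6 | T0 B | T1 A | b
  A -> T0 X4 | T1 T0
  B -> C S | T2 T0 | T3 X5
  C -> T2 T3 | T3 T3
  T0 -> b
  T1 -> c
  T2 -> a
  T3 -> d
  X4 -> T1 C
  X5 -> S T3
  X6 -> T2 T1

CYK table (by increasing span):
  [0..0]={T2}  "a"  orig:{}
  [1..1]={T1}  "c"  orig:{}
  [2..2]={T2}  "a"  orig:{}
  [3..3]={T1}  "c"  orig:{}
  [0..1]={X6}  "ac"  orig:{}
  [1..2]=∅  "ca"
  [2..3]={X6}  "ac"  orig:{}
  [0..2]=∅  "aca"
  [1..3]=∅  "cac"
  [0..3]=∅  "acac"

S ∉ T[0,3] ⇒ NO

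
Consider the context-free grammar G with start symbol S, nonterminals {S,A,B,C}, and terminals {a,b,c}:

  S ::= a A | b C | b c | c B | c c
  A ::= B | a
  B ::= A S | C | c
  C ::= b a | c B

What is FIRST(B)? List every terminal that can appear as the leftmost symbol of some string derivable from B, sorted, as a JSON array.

Compute FIRST by fixpoint:
[1]
  A via A→a: +{a}
  B via B→A S: +{a}
  B via B→c: +{c}
  C via C→b a: +{b}
  C via C→c B: +{c}
  S via S→a A: +{a}
  S via S→b C: +{b}
  S via S→c B: +{c}
  FIRST[S]={a,b,c}  FIRST[A]={a}  FIRST[B]={a,c}  FIRST[C]={b,c}
[2]
  A via A→B: +{c}
  B via B→C: +{b}
  FIRST[S]={a,b,c}  FIRST[A]={a,c}  FIRST[B]={a,b,c}  FIRST[C]={b,c}
[3]
  A via A→B: +{b}
  FIRST[S]={a,b,c}  FIRST[A]={a,b,c}  FIRST[B]={a,b,c}  FIRST[C]={b,c}
[4] (no change)
  FIRST[S]={a,b,c}  FIRST[A]={a,b,c}  FIRST[B]={a,b,c}  FIRST[C]={b,c}

FIRST(B) = ["a", "b", "c"]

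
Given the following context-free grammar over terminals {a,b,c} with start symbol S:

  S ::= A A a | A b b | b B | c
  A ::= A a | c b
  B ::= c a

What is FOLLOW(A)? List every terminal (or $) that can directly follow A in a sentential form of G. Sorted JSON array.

FIRST sets, iterate to fixpoint:
[1]
  A via A→c b: +{c}
  B via B→c a: +{c}
  S via S→A A a: +{c}
  S via S→b B: +{b}
  FIRST(S)={b,c}  FIRST(A)={c}  FIRST(B)={c}
[2] (no change)
  FIRST(S)={b,c}  FIRST(A)={c}  FIRST(B)={c}

FOLLOW iteration:
initialize: $ ∈ FOLLOW(S)
round 1:
  A→A a: FOLLOW(A) ⊇ FIRST(a) = {a}; new: +{a}
  S→A A a: FOLLOW(A) ⊇ FIRST(A) = {c}; new: +{c}
  S→A b b: FOLLOW(A) ⊇ FIRST(b) = {b}; new: +{b}
  S→b B: FOLLOW(B) ⊇ FOLLOW(S) ⊇ {$}; new: +{$}
  S: {$}  A: {a,b,c}  B: {$}
round 2: — fixpoint
  S: {$}  A: {a,b,c}  B: {$}

FOLLOW(A) = ["a", "b", "c"]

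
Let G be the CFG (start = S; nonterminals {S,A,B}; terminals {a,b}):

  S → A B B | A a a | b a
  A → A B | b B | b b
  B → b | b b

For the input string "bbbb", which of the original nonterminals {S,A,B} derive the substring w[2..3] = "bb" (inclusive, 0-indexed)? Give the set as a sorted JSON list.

Convert to CNF:
  S -> A X2 | A X3 | T0 T1
  A -> A B | T0 B | T0 T0
  B -> T0 T0 | b
  T0 -> b
  T1 -> a
  X2 -> B B
  X3 -> T1 T1

Fill CYK table bottom-up — only the sub-triangle for w[2..3]:
  T[2,2] 'b' = {B,T0}  orig:{B}
  T[3,3] 'b' = {B,T0}  orig:{B}
  T[2,3] 'bb' = {A,B,X2}  orig:{A,B}

Original NTs in T[2,3] deriving "bb": ["A", "B"]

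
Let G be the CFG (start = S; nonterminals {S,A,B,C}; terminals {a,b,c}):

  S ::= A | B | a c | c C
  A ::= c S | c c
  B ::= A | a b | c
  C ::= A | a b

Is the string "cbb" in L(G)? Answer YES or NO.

Convert to CNF:
  S -> T0 C | T0 S | T0 T0 | T1 T0 | T1 T2 | c
  A -> T0 S | T0 T0
  B -> T0 S | T0 T0 | T1 T2 | c
  C -> T0 S | T0 T0 | T1 T2
  T0 -> c
  T1 -> a
  T2 -> b

CYK fill:
  [0..0]={B,S,T0}  "c"  orig:{B,S}
  [1..1]={T2}  "b"  orig:{}
  [2..2]={T2}  "b"  orig:{}
  [0..1]=∅  "cb"
  [1..2]=∅  "bb"
  [0..2]=∅  "cbb"

S ∉ T[0,2] ⇒ NO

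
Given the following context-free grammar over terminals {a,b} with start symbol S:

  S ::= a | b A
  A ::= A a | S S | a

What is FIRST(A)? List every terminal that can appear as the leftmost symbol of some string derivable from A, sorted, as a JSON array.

Compute FIRST by fixpoint:
[1]
  A via A→a: +{a}
  S via S→a: +{a}
  S via S→b A: +{b}
  FIRST(S)={a,b}  FIRST(A)={a}
[2]
  A via A→S S: +{b}
  FIRST(S)={a,b}  FIRST(A)={a,b}
[3] (stable)
  FIRST(S)={a,b}  FIRST(A)={a,b}

FIRST(A) = ["a", "b"]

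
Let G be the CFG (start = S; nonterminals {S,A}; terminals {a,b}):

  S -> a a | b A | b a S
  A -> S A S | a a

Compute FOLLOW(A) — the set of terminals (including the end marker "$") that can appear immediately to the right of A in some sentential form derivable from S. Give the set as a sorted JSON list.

FIRST iteration:
pass 1:
  A via A→a a: +{a}
  S via S→a a: +{a}
  S via S→b A: +{b}
  FIRST(S)={a,b}  FIRST(A)={a}
pass 2:
  A via A→S A S: +{b}
  FIRST(S)={a,b}  FIRST(A)={a,b}
pass 3: done
  FIRST(S)={a,b}  FIRST(A)={a,b}

FOLLOW iteration:
initialize: $ ∈ FOLLOW(S)
iter 1:
  A→S A S: FOLLOW(S) ⊇ FIRST(A) = {a,b}; new: +{a,b}
  A→S A S: FOLLOW(A) ⊇ FIRST(S) = {a,b}; new: +{a,b}
  S→b A: FOLLOW(A) ⊇ FOLLOW(S) ⊇ {$,a,b}; new: +{$}
  FOLLOW[S]={$,a,b}  FOLLOW[A]={$,a,b}
iter 2: done
  FOLLOW[S]={$,a,b}  FOLLOW[A]={$,a,b}

FOLLOW(A) = ["$", "a", "b"]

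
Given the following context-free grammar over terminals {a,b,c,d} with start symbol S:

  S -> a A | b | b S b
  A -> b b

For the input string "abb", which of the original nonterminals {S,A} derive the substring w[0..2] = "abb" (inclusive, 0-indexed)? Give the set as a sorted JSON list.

CNF form of G:
  S -> T0 X2 | T1 A | b
  A -> T0 T0
  T0 -> b
  T1 -> a
  X2 -> S T0

CYK fill (cells [i..j] with 0 ≤ i ≤ j ≤ 2 only):
  cell(0,0) a: {T1}  orig:{}
  cell(1,1) b: {S,T0}  orig:{S}
  cell(2,2) b: {S,T0}  orig:{S}
  cell(0,1) ab: ∅
  cell(1,2) bb: {A,X2}  orig:{A}
  cell(0,2) abb: {S}

Original NTs in T[0,2] deriving "abb": ["S"]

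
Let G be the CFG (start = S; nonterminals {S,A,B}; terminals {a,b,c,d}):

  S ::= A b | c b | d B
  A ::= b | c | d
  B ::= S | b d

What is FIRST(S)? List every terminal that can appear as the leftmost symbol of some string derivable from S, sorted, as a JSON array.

FIRST iteration:
iter 1:
  A via A→b: +{b}
  A via A→c: +{c}
  A via A→d: +{d}
  B via B→b d: +{b}
  S via S→A b: +{b,c,d}
  S: {b,c,d}  A: {b,c,d}  B: {b}
iter 2:
  B via B→S: +{c,d}
  S: {b,c,d}  A: {b,c,d}  B: {b,c,d}
iter 3: (no change)
  S: {b,c,d}  A: {b,c,d}  B: {b,c,d}

FIRST(S) = ["b", "c", "d"]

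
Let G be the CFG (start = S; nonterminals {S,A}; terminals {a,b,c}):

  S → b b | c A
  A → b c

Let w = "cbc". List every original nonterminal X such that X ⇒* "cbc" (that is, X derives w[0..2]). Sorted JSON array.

CNF form of G:
  S -> T0 T0 | T1 A
  A -> T0 T1
  T0 -> b
  T1 -> c

CYK table (by increasing span) (cells [i..j] with 0 ≤ i ≤ j ≤ 2 only):
  T[0,0] 'c' = {T1}  orig:{}
  T[1,1] 'b' = {T0}  orig:{}
  T[2,2] 'c' = {T1}  orig:{}
  T[0,1] 'cb' = ∅
  T[1,2] 'bc' = {A}
  T[0,2] 'cbc' = {S}

Original NTs in T[0,2] deriving "cbc": ["S"]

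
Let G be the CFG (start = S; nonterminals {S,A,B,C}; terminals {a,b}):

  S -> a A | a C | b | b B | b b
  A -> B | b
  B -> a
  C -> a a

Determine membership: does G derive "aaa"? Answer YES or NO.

CNF form of G:
  S -> T0 A | T0 C | T1 B | T1 T1 | b
  A -> a | b
  B -> a
  C -> T0 T0
  T0 -> a
  T1 -> b

Fill CYK table bottom-up:
  cell(0,0) a: {A,B,T0}  orig:{A,B}
  cell(1,1) a: {A,B,T0}  orig:{A,B}
  cell(2,2) a: {A,B,T0}  orig:{A,B}
  cell(0,1) aa: {C,S}
  cell(1,2) aa: {C,S}
  cell(0,2) aaa: {S}

S ∈ T[0,2] ⇒ YES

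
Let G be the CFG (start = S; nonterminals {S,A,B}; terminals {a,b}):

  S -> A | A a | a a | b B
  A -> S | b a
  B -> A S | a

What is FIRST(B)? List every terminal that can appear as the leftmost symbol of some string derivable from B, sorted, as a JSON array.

FIRST iteration:
[1]
  A via A→b a: +{b}
  B via B→A S: +{b}
  B via B→a: +{a}
  S via S→A: +{b}
  S via S→a a: +{a}
  FIRST[S]={a,b}  FIRST[A]={b}  FIRST[B]={a,b}
[2]
  A via A→S: +{a}
  FIRST[S]={a,b}  FIRST[A]={a,b}  FIRST[B]={a,b}
[3] (no change)
  FIRST[S]={a,b}  FIRST[A]={a,b}  FIRST[B]={a,b}

FIRST(B) = ["a", "b"]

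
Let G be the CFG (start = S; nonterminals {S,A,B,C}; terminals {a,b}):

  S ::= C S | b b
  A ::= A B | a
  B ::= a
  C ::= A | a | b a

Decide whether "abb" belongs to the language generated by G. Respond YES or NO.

Convert to CNF:
  S -> C S | T0 T0
  A -> A B | a
  B -> a
  C -> A B | T0 T1 | a
  T0 -> b
  T1 -> a

CYK fill:
  cell(0,0) a: {A,B,C,T1}  orig:{A,B,C}
  cell(1,1) b: {T0}  orig:{}
  cell(2,2) b: {T0}  orig:{}
  cell(0,1) ab: ∅
  cell(1,2) bb: {S}
  cell(0,2) abb: {S}

S ∈ T[0,2] ⇒ YES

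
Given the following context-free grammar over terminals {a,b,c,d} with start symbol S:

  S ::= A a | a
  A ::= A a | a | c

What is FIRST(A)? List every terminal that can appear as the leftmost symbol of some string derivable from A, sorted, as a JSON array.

FIRST sets, iterate to fixpoint:
pass 1:
  A via A→a: +{a}
  A via A→c: +{c}
  S via S→A a: +{a,c}
  FIRST(S)={a,c}  FIRST(A)={a,c}
pass 2: (stable)
  FIRST(S)={a,c}  FIRST(A)={a,c}

FIRST(A) = ["a", "c"]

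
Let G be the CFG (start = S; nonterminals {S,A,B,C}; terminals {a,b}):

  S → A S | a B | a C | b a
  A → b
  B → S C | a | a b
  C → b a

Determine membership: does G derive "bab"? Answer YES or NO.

Convert to CNF:
  S -> A S | T0 B | T0 C | T1 T0
  A -> b
  B -> S C | T0 T1 | a
  C -> T1 T0
  T0 -> a
  T1 -> b

CYK table (by increasing span):
  T[0,0] 'b' = {A,T1}  orig:{A}
  T[1,1] 'a' = {B,T0}  orig:{B}
  T[2,2] 'b' = {A,T1}  orig:{A}
  T[0,1] 'ba' = {C,S}
  T[1,2] 'ab' = {B}
  T[0,2] 'bab' = ∅

S ∉ T[0,2] ⇒ NO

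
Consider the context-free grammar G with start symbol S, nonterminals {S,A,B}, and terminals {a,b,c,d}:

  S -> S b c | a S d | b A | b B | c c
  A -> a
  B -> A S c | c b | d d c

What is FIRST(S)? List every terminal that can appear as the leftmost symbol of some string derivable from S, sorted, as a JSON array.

FIRST sets, iterate to fixpoint:
round 1:
  A via A→a: +{a}
  B via B→A S c: +{a}
  B via B→c b: +{c}
  B via B→d d c: +{d}
  S via S→a S d: +{a}
  S via S→b A: +{b}
  S via S→c c: +{c}
  FIRST(S)={a,b,c}  FIRST(A)={a}  FIRST(B)={a,c,d}
round 2: — fixpoint
  FIRST(S)={a,b,c}  FIRST(A)={a}  FIRST(B)={a,c,d}

FIRST(S) = ["a", "b", "c"]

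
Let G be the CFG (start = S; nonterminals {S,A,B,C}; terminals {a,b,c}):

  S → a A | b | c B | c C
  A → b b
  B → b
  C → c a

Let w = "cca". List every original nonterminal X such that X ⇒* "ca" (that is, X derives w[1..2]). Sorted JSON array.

CNF form of G:
  S -> T1 B | T1 C | T2 A | b
  A -> T0 T0
  B -> b
  C -> T1 T2
  T0 -> b
  T1 -> c
  T2 -> a

CYK fill — only the sub-triangle for w[1..2]:
  [1..1]={T1}  "c"  orig:{}
  [2..2]={T2}  "a"  orig:{}
  [1..2]={C}  "ca"

Original NTs in T[1,2] deriving "ca": ["C"]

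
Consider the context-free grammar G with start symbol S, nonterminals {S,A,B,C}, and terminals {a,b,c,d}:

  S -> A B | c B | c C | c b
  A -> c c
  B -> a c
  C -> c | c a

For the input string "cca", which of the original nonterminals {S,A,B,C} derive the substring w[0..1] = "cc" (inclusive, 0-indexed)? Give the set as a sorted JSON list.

Convert to CNF:
  S -> A B | T0 B | T0 C | T0 T2
  A -> T0 T0
  B -> T1 T0
  C -> T0 T1 | c
  T0 -> c
  T1 -> a
  T2 -> b

Fill CYK table bottom-up (cells [i..j] with 0 ≤ i ≤ j ≤ 1 only):
  cell(0,0) c: {C,T0}  orig:{C}
  cell(1,1) c: {C,T0}  orig:{C}
  cell(0,1) cc: {A,S}

Original NTs in T[0,1] deriving "cc": ["A", "S"]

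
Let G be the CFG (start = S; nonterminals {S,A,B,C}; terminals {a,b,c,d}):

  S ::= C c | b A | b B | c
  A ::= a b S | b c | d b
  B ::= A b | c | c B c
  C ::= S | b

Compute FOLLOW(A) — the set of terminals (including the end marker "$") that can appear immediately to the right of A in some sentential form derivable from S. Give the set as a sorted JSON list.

FIRST sets, iterate to fixpoint:
round 1:
  A via A→a b S: +{a}
  A via A→b c: +{b}
  A via A→d b: +{d}
  B via B→A b: +{a,b,d}
  B via B→c: +{c}
  C via C→b: +{b}
  S via S→C c: +{b}
  S via S→c: +{c}
  FIRST(S)={b,c}  FIRST(A)={a,b,d}  FIRST(B)={a,b,c,d}  FIRST(C)={b}
round 2:
  C via C→S: +{c}
  FIRST(S)={b,c}  FIRST(A)={a,b,d}  FIRST(B)={a,b,c,d}  FIRST(C)={b,c}
round 3: (stable)
  FIRST(S)={b,c}  FIRST(A)={a,b,d}  FIRST(B)={a,b,c,d}  FIRST(C)={b,c}

FOLLOW iteration:
initialize: $ ∈ FOLLOW(S)
pass 1:
  B→A b: FOLLOW(A) ⊇ FIRST(b) = {b}; new: +{b}
  B→c B c: FOLLOW(B) ⊇ FIRST(c) = {c}; new: +{c}
  S→C c: FOLLOW(C) ⊇ FIRST(c) = {c}; new: +{c}
  S→b A: FOLLOW(A) ⊇ FOLLOW(S) ⊇ {$}; new: +{$}
  S→b B: FOLLOW(B) ⊇ FOLLOW(S) ⊇ {$}; new: +{$}
  FOLLOW(S)={$}  FOLLOW(A)={$,b}  FOLLOW(B)={$,c}  FOLLOW(C)={c}
pass 2:
  A→a b S: FOLLOW(S) ⊇ FOLLOW(A) ⊇ {$,b}; new: +{b}
  C→S: FOLLOW(S) ⊇ FOLLOW(C) ⊇ {c}; new: +{c}
  S→b A: FOLLOW(A) ⊇ FOLLOW(S) ⊇ {$,b,c}; new: +{c}
  S→b B: FOLLOW(B) ⊇ FOLLOW(S) ⊇ {$,b,c}; new: +{b}
  FOLLOW(S)={$,b,c}  FOLLOW(A)={$,b,c}  FOLLOW(B)={$,b,c}  FOLLOW(C)={c}
pass 3: (no change)
  FOLLOW(S)={$,b,c}  FOLLOW(A)={$,b,c}  FOLLOW(B)={$,b,c}  FOLLOW(C)={c}

FOLLOW(A) = ["$", "b", "c"]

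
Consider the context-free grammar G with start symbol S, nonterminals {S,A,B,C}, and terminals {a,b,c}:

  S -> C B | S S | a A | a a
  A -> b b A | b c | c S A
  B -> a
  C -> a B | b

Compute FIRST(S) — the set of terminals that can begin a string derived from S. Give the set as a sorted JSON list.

FIRST iteration:
round 1:
  A via A→b b A: +{b}
  A via A→c S A: +{c}
  B via B→a: +{a}
  C via C→a B: +{a}
  C via C→b: +{b}
  S via S→C B: +{a,b}
  FIRST(S)={a,b}  FIRST(A)={b,c}  FIRST(B)={a}  FIRST(C)={a,b}
round 2: done
  FIRST(S)={a,b}  FIRST(A)={b,c}  FIRST(B)={a}  FIRST(C)={a,b}

FIRST(S) = ["a", "b"]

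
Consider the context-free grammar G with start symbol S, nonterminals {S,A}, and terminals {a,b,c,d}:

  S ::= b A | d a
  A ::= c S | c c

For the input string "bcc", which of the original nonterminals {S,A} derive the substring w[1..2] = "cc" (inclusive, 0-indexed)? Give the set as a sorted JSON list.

Convert to CNF:
  S -> T1 A | T2 T3
  A -> T0 S | T0 T0
  T0 -> c
  T1 -> b
  T2 -> d
  T3 -> a

Fill CYK table bottom-up (cells [i..j] with 1 ≤ i ≤ j ≤ 2 only):
  [1..1]={T0}  "c"  orig:{}
  [2..2]={T0}  "c"  orig:{}
  [1..2]={A}  "cc"

Original NTs in T[1,2] deriving "cc": ["A"]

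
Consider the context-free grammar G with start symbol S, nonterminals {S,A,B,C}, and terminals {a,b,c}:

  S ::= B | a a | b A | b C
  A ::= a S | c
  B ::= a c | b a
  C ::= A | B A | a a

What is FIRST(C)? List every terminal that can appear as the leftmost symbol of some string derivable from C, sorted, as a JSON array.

Compute FIRST by fixpoint:
iter 1:
  A via A→a S: +{a}
  A via A→c: +{c}
  B via B→a c: +{a}
  B via B→b a: +{b}
  C via C→A: +{a,c}
  C via C→B A: +{b}
  S via S→B: +{a,b}
  FIRST(S)={a,b}  FIRST(A)={a,c}  FIRST(B)={a,b}  FIRST(C)={a,b,c}
iter 2: done
  FIRST(S)={a,b}  FIRST(A)={a,c}  FIRST(B)={a,b}  FIRST(C)={a,b,c}

FIRST(C) = ["a", "b", "c"]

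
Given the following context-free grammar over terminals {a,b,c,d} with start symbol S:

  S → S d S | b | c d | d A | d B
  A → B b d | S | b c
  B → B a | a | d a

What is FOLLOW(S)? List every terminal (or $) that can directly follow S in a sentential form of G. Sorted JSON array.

FIRST iteration:
iter 1:
  A via A→b c: +{b}
  B via B→a: +{a}
  B via B→d a: +{d}
  S via S→b: +{b}
  S via S→c d: +{c}
  S via S→d A: +{d}
  FIRST[S]={b,c,d}  FIRST[A]={b}  FIRST[B]={a,d}
iter 2:
  A via A→B b d: +{a,d}
  A via A→S: +{c}
  FIRST[S]={b,c,d}  FIRST[A]={a,b,c,d}  FIRST[B]={a,d}
iter 3: (no change)
  FIRST[S]={b,c,d}  FIRST[A]={a,b,c,d}  FIRST[B]={a,d}

Compute FOLLOW by fixpoint:
seed FOLLOW(S) with $
pass 1:
  A→B b d: FOLLOW(B) ⊇ FIRST(b) = {b}; new: +{b}
  B→B a: FOLLOW(B) ⊇ FIRST(a) = {a}; new: +{a}
  S→S d S: FOLLOW(S) ⊇ FIRST(d) = {d}; new: +{d}
  S→d A: FOLLOW(A) ⊇ FOLLOW(S) ⊇ {$,d}; new: +{$,d}
  S→d B: FOLLOW(B) ⊇ FOLLOW(S) ⊇ {$,d}; new: +{$,d}
  FOLLOW[S]={$,d}  FOLLOW[A]={$,d}  FOLLOW[B]={$,a,b,d}
pass 2: done
  FOLLOW[S]={$,d}  FOLLOW[A]={$,d}  FOLLOW[B]={$,a,b,d}

FOLLOW(S) = ["$", "d"]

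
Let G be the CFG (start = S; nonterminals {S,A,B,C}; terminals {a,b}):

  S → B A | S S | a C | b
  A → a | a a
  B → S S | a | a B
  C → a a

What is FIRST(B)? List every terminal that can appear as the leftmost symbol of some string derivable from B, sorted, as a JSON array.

FIRST iteration:
[1]
  A via A→a: +{a}
  B via B→a: +{a}
  C via C→a a: +{a}
  S via S→B A: +{a}
  S via S→b: +{b}
  S: {a,b}  A: {a}  B: {a}  C: {a}
[2]
  B via B→S S: +{b}
  S: {a,b}  A: {a}  B: {a,b}  C: {a}
[3] (no change)
  S: {a,b}  A: {a}  B: {a,b}  C: {a}

FIRST(B) = ["a", "b"]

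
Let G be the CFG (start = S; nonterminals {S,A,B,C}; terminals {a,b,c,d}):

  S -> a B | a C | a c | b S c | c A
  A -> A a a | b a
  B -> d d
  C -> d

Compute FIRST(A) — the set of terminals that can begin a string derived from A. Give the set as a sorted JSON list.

FIRST sets, iterate to fixpoint:
round 1:
  A via A→b a: +{b}
  B via B→d d: +{d}
  C via C→d: +{d}
  S via S→a B: +{a}
  S via S→b S c: +{b}
  S via S→c A: +{c}
  S: {a,b,c}  A: {b}  B: {d}  C: {d}
round 2: (no change)
  S: {a,b,c}  A: {b}  B: {d}  C: {d}

FIRST(A) = ["b"]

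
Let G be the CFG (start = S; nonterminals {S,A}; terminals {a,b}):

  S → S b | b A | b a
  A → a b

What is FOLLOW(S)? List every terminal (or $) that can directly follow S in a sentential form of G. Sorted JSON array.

FIRST sets, iterate to fixpoint:
[1]
  A via A→a b: +{a}
  S via S→b A: +{b}
  FIRST(S)={b}  FIRST(A)={a}
[2] (no change)
  FIRST(S)={b}  FIRST(A)={a}

FOLLOW sets:
initialize: $ ∈ FOLLOW(S)
[1]
  S→S b: FOLLOW(S) ⊇ FIRST(b) = {b}; new: +{b}
  S→b A: FOLLOW(A) ⊇ FOLLOW(S) ⊇ {$,b}; new: +{$,b}
  FOLLOW(S)={$,b}  FOLLOW(A)={$,b}
[2] — fixpoint
  FOLLOW(S)={$,b}  FOLLOW(A)={$,b}

FOLLOW(S) = ["$", "b"]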